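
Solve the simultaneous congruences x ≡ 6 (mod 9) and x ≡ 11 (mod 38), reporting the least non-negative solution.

87

Write x = 6 + 9·k. Then 9·k ≡ 11 − 6 ≡ 5 (mod 38).
Need 9⁻¹ mod 38. Extended Euclid on (38, 9):
38 = 4·9 + 2
9 = 4·2 + 1
2 = 2·1 + 0
Back-substitute:
1 = 9 − 4·2
1 = −4·38 + 17·9
9⁻¹ ≡ 17 (mod 38), so k ≡ 17·5 ≡ 9 (mod 38).
x = 6 + 9·9 = 87.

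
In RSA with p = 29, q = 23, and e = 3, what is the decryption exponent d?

φ(n) = (p−1)(q−1) = 28·22 = 616.
Need d with 3·d ≡ 1 (mod 616). Apply the extended Euclidean algorithm:
616 = 205×3 + 1
3 = 3×1 + 0
Back-substitute:
1 = 616 − 205·3
So 3·(-205) ≡ 1 (mod 616), hence d ≡ -205 ≡ 411 (mod 616).

411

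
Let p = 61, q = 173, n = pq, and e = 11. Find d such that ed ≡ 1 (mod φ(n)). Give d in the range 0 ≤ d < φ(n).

φ(n) = (p−1)(q−1) = 60·172 = 10320.
Need d with 11·d ≡ 1 (mod 10320). Apply the extended Euclidean algorithm:
10320 = 938×11 + 2
11 = 5×2 + 1
2 = 2×1 + 0
Back-substitute:
1 = 11 − 5·2
1 = −5·10320 + 4691·11
So 11·4691 ≡ 1 (mod 10320), hence d = 4691.

4691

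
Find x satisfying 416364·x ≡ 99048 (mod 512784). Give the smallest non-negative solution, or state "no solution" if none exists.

First find gcd(416364, 512784):
512784 = 1×416364 + 96420
416364 = 4×96420 + 30684
96420 = 3×30684 + 4368
30684 = 7×4368 + 108
4368 = 40×108 + 48
108 = 2×48 + 12
48 = 4×12 + 0
gcd = 12 and 12 | 99048, so solutions exist. Divide through by 12: 34697x ≡ 8254 (mod 42732).
Now find 34697⁻¹ mod 42732:
42732 = 1×34697 + 8035
34697 = 4×8035 + 2557
8035 = 3×2557 + 364
2557 = 7×364 + 9
364 = 40×9 + 4
9 = 2×4 + 1
4 = 4×1 + 0
Back-substitute:
1 = 9 − 2·4
1 = −2·364 + 81·9
1 = 81·2557 − 569·364
1 = −569·8035 + 1788·2557
1 = 1788·34697 − 7721·8035
1 = −7721·42732 + 9509·34697
So 34697⁻¹ ≡ 9509 (mod 42732).
Then x ≡ 9509·8254 ≡ 31334 (mod 42732); the smallest non-negative solution is x = 31334.

31334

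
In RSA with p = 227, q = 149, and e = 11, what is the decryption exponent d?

12163

φ(n) = (p−1)(q−1) = 226·148 = 33448.
Need d with 11·d ≡ 1 (mod 33448). Apply the extended Euclidean algorithm:
33448 = 3040*11 + 8
11 = 1*8 + 3
8 = 2*3 + 2
3 = 1*2 + 1
2 = 2*1 + 0
Back-substitute:
1 = 3 − 2
1 = −8 + 3·3
1 = 3·11 − 4·8
1 = −4·33448 + 12163·11
So 11·12163 ≡ 1 (mod 33448), hence d = 12163.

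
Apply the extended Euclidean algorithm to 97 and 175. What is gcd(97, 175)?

1

Repeated division:
175 = 1*97 + 78
97 = 1*78 + 19
78 = 4*19 + 2
19 = 9*2 + 1
2 = 2*1 + 0
gcd(97, 175) = 1.
Working backward:
1 = 19 − 9·2
1 = −9·78 + 37·19
1 = 37·97 − 46·78
1 = −46·175 + 83·97
So 1 = (-46)·175 + (83)·97.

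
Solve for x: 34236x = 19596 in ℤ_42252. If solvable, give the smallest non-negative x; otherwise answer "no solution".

298

First find gcd(34236, 42252):
42252 = 1·34236 + 8016
34236 = 4·8016 + 2172
8016 = 3·2172 + 1500
2172 = 1·1500 + 672
1500 = 2·672 + 156
672 = 4·156 + 48
156 = 3·48 + 12
48 = 4·12 + 0
gcd = 12 and 12 | 19596, so solutions exist. Divide through by 12: 2853x ≡ 1633 (mod 3521).
Now find 2853⁻¹ mod 3521:
3521 = 1·2853 + 668
2853 = 4·668 + 181
668 = 3·181 + 125
181 = 1·125 + 56
125 = 2·56 + 13
56 = 4·13 + 4
13 = 3·4 + 1
4 = 4·1 + 0
Back-substitute:
1 = 13 − 3·4
1 = −3·56 + 13·13
1 = 13·125 − 29·56
1 = −29·181 + 42·125
1 = 42·668 − 155·181
1 = −155·2853 + 662·668
1 = 662·3521 − 817·2853
So 2853·(-817) ≡ 1 (mod 3521), i.e. 2853⁻¹ ≡ 2704.
Then x ≡ 2704·1633 ≡ 298 (mod 3521); the smallest non-negative solution is x = 298.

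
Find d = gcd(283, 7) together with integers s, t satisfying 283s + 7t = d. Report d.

1

Euclidean algorithm:
283 = 40×7 + 3
7 = 2×3 + 1
3 = 3×1 + 0
gcd(283, 7) = 1.
Express as a combination:
1 = 7 − 2·3
1 = −2·283 + 81·7
So 1 = (-2)·283 + (81)·7.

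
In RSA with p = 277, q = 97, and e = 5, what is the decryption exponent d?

φ(n) = (p−1)(q−1) = 276·96 = 26496.
Need d with 5·d ≡ 1 (mod 26496). Apply the extended Euclidean algorithm:
26496 = 5299·5 + 1
5 = 5·1 + 0
Back-substitute:
1 = 26496 − 5299·5
So 5·(-5299) ≡ 1 (mod 26496), hence d ≡ -5299 ≡ 21197 (mod 26496).

21197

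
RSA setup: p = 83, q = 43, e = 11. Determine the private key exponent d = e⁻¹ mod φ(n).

3131

φ(n) = (p−1)(q−1) = 82·42 = 3444.
Need d with 11·d ≡ 1 (mod 3444). Apply the extended Euclidean algorithm:
3444 = 313*11 + 1
11 = 11*1 + 0
Back-substitute:
1 = 3444 − 313·11
So 11·(-313) ≡ 1 (mod 3444), hence d ≡ -313 ≡ 3131 (mod 3444).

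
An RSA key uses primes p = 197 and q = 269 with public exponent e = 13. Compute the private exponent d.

φ(n) = (p−1)(q−1) = 196·268 = 52528.
Need d with 13·d ≡ 1 (mod 52528). Apply the extended Euclidean algorithm:
52528 = 4040·13 + 8
13 = 1·8 + 5
8 = 1·5 + 3
5 = 1·3 + 2
3 = 1·2 + 1
2 = 2·1 + 0
Back-substitute:
1 = 3 − 2
1 = −5 + 2·3
1 = 2·8 − 3·5
1 = −3·13 + 5·8
1 = 5·52528 − 20203·13
So 13·(-20203) ≡ 1 (mod 52528), hence d ≡ -20203 ≡ 32325 (mod 52528).

32325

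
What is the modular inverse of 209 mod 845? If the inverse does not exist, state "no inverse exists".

Run Euclid on (845, 209):
845 = 4*209 + 9
209 = 23*9 + 2
9 = 4*2 + 1
2 = 2*1 + 0
gcd = 1, so the inverse exists. Back-substitute:
1 = 9 − 4·2
1 = −4·209 + 93·9
1 = 93·845 − 376·209
Hence 209⁻¹ ≡ -376 ≡ 469 (mod 845).

469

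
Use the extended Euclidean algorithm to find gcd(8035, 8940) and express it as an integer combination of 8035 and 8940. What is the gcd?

Repeated division:
8940 = 1×8035 + 905
8035 = 8×905 + 795
905 = 1×795 + 110
795 = 7×110 + 25
110 = 4×25 + 10
25 = 2×10 + 5
10 = 2×5 + 0
gcd(8035, 8940) = 5.
Working backward:
5 = 25 − 2·10
5 = −2·110 + 9·25
5 = 9·795 − 65·110
5 = −65·905 + 74·795
5 = 74·8035 − 657·905
5 = −657·8940 + 731·8035
So 5 = (-657)·8940 + (731)·8035.

5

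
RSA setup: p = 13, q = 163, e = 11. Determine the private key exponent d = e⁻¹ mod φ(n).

φ(n) = (p−1)(q−1) = 12·162 = 1944.
Need d with 11·d ≡ 1 (mod 1944). Apply the extended Euclidean algorithm:
1944 = 176*11 + 8
11 = 1*8 + 3
8 = 2*3 + 2
3 = 1*2 + 1
2 = 2*1 + 0
Back-substitute:
1 = 3 − 2
1 = −8 + 3·3
1 = 3·11 − 4·8
1 = −4·1944 + 707·11
So 11·707 ≡ 1 (mod 1944), hence d = 707.

707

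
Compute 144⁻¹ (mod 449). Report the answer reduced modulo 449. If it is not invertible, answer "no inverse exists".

gcd(449, 144) by repeated division:
449 = 3×144 + 17
144 = 8×17 + 8
17 = 2×8 + 1
8 = 8×1 + 0
The gcd is 1. Working backward:
1 = 17 − 2·8
1 = −2·144 + 17·17
1 = 17·449 − 53·144
Thus 144·(-53) ≡ 1 (mod 449); reducing, -53 mod 449 = 396.

396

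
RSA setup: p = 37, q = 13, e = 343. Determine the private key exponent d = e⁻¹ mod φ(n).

199

φ(n) = (p−1)(q−1) = 36·12 = 432.
Need d with 343·d ≡ 1 (mod 432). Apply the extended Euclidean algorithm:
432 = 1×343 + 89
343 = 3×89 + 76
89 = 1×76 + 13
76 = 5×13 + 11
13 = 1×11 + 2
11 = 5×2 + 1
2 = 2×1 + 0
Back-substitute:
1 = 11 − 5·2
1 = −5·13 + 6·11
1 = 6·76 − 35·13
1 = −35·89 + 41·76
1 = 41·343 − 158·89
1 = −158·432 + 199·343
So 343·199 ≡ 1 (mod 432), hence d = 199.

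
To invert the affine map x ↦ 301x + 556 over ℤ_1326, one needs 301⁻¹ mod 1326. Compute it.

Apply the Euclidean algorithm to 1326 and 301:
1326 = 4*301 + 122
301 = 2*122 + 57
122 = 2*57 + 8
57 = 7*8 + 1
8 = 8*1 + 0
Since gcd(301, 1326) = 1, back-substitute to write 1 as a combination:
1 = 57 − 7·8
1 = −7·122 + 15·57
1 = 15·301 − 37·122
1 = −37·1326 + 163·301
So 301·163 ≡ 1 (mod 1326).

163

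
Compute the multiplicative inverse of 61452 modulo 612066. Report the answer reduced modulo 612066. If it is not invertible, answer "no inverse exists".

Euclidean algorithm on 612066, 61452:
612066 = 9×61452 + 58998
61452 = 1×58998 + 2454
58998 = 24×2454 + 102
2454 = 24×102 + 6
102 = 17×6 + 0
The gcd is 6, not 1, hence no inverse exists.

no inverse exists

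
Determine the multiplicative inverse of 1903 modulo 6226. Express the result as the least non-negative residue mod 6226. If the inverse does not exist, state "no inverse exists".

Euclidean algorithm on 6226, 1903:
6226 = 3·1903 + 517
1903 = 3·517 + 352
517 = 1·352 + 165
352 = 2·165 + 22
165 = 7·22 + 11
22 = 2·11 + 0
Since gcd = 11 > 1, 1903 is not a unit mod 6226.

no inverse exists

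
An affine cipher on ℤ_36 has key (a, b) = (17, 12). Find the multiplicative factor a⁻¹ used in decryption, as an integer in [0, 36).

17

Extended Euclidean algorithm:
36 = 2×17 + 2
17 = 8×2 + 1
2 = 2×1 + 0
gcd = 1, so the inverse exists. Back-substitute:
1 = 17 − 8·2
1 = −8·36 + 17·17
So 17·17 ≡ 1 (mod 36).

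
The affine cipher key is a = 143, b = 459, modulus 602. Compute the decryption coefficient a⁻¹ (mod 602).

341

gcd(602, 143) by repeated division:
602 = 4·143 + 30
143 = 4·30 + 23
30 = 1·23 + 7
23 = 3·7 + 2
7 = 3·2 + 1
2 = 2·1 + 0
Since gcd(143, 602) = 1, back-substitute to write 1 as a combination:
1 = 7 − 3·2
1 = −3·23 + 10·7
1 = 10·30 − 13·23
1 = −13·143 + 62·30
1 = 62·602 − 261·143
Thus 143·(-261) ≡ 1 (mod 602); reducing, -261 mod 602 = 341.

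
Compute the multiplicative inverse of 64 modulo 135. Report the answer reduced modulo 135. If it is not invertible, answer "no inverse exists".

gcd(135, 64) by repeated division:
135 = 2·64 + 7
64 = 9·7 + 1
7 = 7·1 + 0
Since gcd(64, 135) = 1, back-substitute to write 1 as a combination:
1 = 64 − 9·7
1 = −9·135 + 19·64
So 64·19 ≡ 1 (mod 135).

19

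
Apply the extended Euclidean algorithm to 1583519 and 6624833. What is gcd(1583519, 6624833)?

Repeated division:
6624833 = 4*1583519 + 290757
1583519 = 5*290757 + 129734
290757 = 2*129734 + 31289
129734 = 4*31289 + 4578
31289 = 6*4578 + 3821
4578 = 1*3821 + 757
3821 = 5*757 + 36
757 = 21*36 + 1
36 = 36*1 + 0
gcd(1583519, 6624833) = 1.
Express as a combination:
1 = 757 − 21·36
1 = −21·3821 + 106·757
1 = 106·4578 − 127·3821
1 = −127·31289 + 868·4578
1 = 868·129734 − 3599·31289
1 = −3599·290757 + 8066·129734
1 = 8066·1583519 − 43929·290757
1 = −43929·6624833 + 183782·1583519
So 1 = (-43929)·6624833 + (183782)·1583519.

1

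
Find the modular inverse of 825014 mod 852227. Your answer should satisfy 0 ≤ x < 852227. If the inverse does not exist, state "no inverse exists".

815367

gcd(852227, 825014) by repeated division:
852227 = 1·825014 + 27213
825014 = 30·27213 + 8624
27213 = 3·8624 + 1341
8624 = 6·1341 + 578
1341 = 2·578 + 185
578 = 3·185 + 23
185 = 8·23 + 1
23 = 23·1 + 0
The gcd is 1. Working backward:
1 = 185 − 8·23
1 = −8·578 + 25·185
1 = 25·1341 − 58·578
1 = −58·8624 + 373·1341
1 = 373·27213 − 1177·8624
1 = −1177·825014 + 35683·27213
1 = 35683·852227 − 36860·825014
Hence 825014⁻¹ ≡ -36860 ≡ 815367 (mod 852227).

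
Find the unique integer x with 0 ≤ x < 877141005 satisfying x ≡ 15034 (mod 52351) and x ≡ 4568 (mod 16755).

824752688

Write x = 15034 + 52351·k. Then 52351·k ≡ 4568 − 15034 ≡ 6289 (mod 16755).
Need 52351⁻¹ mod 16755. Extended Euclid on (16755, 2086):
16755 = 8×2086 + 67
2086 = 31×67 + 9
67 = 7×9 + 4
9 = 2×4 + 1
4 = 4×1 + 0
Back-substitute:
1 = 9 − 2·4
1 = −2·67 + 15·9
1 = 15·2086 − 467·67
1 = −467·16755 + 3751·2086
52351⁻¹ ≡ 3751 (mod 16755), so k ≡ 3751·6289 ≡ 15754 (mod 16755).
x = 15034 + 52351·15754 = 824752688.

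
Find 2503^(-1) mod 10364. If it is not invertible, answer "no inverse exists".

10099

Extended Euclidean algorithm:
10364 = 4*2503 + 352
2503 = 7*352 + 39
352 = 9*39 + 1
39 = 39*1 + 0
gcd = 1, so the inverse exists. Back-substitute:
1 = 352 − 9·39
1 = −9·2503 + 64·352
1 = 64·10364 − 265·2503
Hence 2503⁻¹ ≡ -265 ≡ 10099 (mod 10364).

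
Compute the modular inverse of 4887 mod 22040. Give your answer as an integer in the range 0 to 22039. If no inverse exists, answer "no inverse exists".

Extended Euclidean algorithm:
22040 = 4*4887 + 2492
4887 = 1*2492 + 2395
2492 = 1*2395 + 97
2395 = 24*97 + 67
97 = 1*67 + 30
67 = 2*30 + 7
30 = 4*7 + 2
7 = 3*2 + 1
2 = 2*1 + 0
gcd = 1, so the inverse exists. Back-substitute:
1 = 7 − 3·2
1 = −3·30 + 13·7
1 = 13·67 − 29·30
1 = −29·97 + 42·67
1 = 42·2395 − 1037·97
1 = −1037·2492 + 1079·2395
1 = 1079·4887 − 2116·2492
1 = −2116·22040 + 9543·4887
So 4887·9543 ≡ 1 (mod 22040).

9543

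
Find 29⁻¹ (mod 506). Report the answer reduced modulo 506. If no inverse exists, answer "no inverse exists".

Extended Euclidean algorithm:
506 = 17×29 + 13
29 = 2×13 + 3
13 = 4×3 + 1
3 = 3×1 + 0
The gcd is 1. Working backward:
1 = 13 − 4·3
1 = −4·29 + 9·13
1 = 9·506 − 157·29
Hence 29⁻¹ ≡ -157 ≡ 349 (mod 506).

349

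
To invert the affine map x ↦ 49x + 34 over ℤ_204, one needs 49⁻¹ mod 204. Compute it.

Apply the Euclidean algorithm to 204 and 49:
204 = 4*49 + 8
49 = 6*8 + 1
8 = 8*1 + 0
The gcd is 1. Working backward:
1 = 49 − 6·8
1 = −6·204 + 25·49
So 49·25 ≡ 1 (mod 204).

25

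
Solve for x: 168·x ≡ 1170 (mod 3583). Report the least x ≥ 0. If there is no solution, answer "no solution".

3462

First find gcd(168, 3583):
3583 = 21·168 + 55
168 = 3·55 + 3
55 = 18·3 + 1
3 = 3·1 + 0
gcd = 1, so a unique solution mod 3583 exists.
Back-substitute for the Bézout coefficients:
1 = 55 − 18·3
1 = −18·168 + 55·55
1 = 55·3583 − 1173·168
So 168·(-1173) ≡ 1 (mod 3583), giving 168⁻¹ ≡ 2410.
x ≡ 168⁻¹·1170 ≡ 2410·1170 ≡ 3462 (mod 3583).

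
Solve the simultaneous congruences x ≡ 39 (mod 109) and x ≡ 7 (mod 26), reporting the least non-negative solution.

475

Write x = 39 + 109·k. Then 109·k ≡ 7 − 39 ≡ 20 (mod 26).
Need 109⁻¹ mod 26. Extended Euclid on (26, 5):
26 = 5*5 + 1
5 = 5*1 + 0
Back-substitute:
1 = 26 − 5·5
109⁻¹ ≡ 21 (mod 26), so k ≡ 21·20 ≡ 4 (mod 26).
x = 39 + 109·4 = 475.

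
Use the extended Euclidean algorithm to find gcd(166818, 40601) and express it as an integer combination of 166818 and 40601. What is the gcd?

1

Repeated division:
166818 = 4*40601 + 4414
40601 = 9*4414 + 875
4414 = 5*875 + 39
875 = 22*39 + 17
39 = 2*17 + 5
17 = 3*5 + 2
5 = 2*2 + 1
2 = 2*1 + 0
gcd(166818, 40601) = 1.
Express as a combination:
1 = 5 − 2·2
1 = −2·17 + 7·5
1 = 7·39 − 16·17
1 = −16·875 + 359·39
1 = 359·4414 − 1811·875
1 = −1811·40601 + 16658·4414
1 = 16658·166818 − 68443·40601
So 1 = (16658)·166818 + (-68443)·40601.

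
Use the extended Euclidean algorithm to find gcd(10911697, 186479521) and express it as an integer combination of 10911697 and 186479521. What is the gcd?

Repeated division:
186479521 = 17·10911697 + 980672
10911697 = 11·980672 + 124305
980672 = 7·124305 + 110537
124305 = 1·110537 + 13768
110537 = 8·13768 + 393
13768 = 35·393 + 13
393 = 30·13 + 3
13 = 4·3 + 1
3 = 3·1 + 0
gcd(10911697, 186479521) = 1.
Express as a combination:
1 = 13 − 4·3
1 = −4·393 + 121·13
1 = 121·13768 − 4239·393
1 = −4239·110537 + 34033·13768
1 = 34033·124305 − 38272·110537
1 = −38272·980672 + 301937·124305
1 = 301937·10911697 − 3359579·980672
1 = −3359579·186479521 + 57414780·10911697
So 1 = (-3359579)·186479521 + (57414780)·10911697.

1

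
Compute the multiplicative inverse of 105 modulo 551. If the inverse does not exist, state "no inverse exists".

21

Apply the Euclidean algorithm to 551 and 105:
551 = 5×105 + 26
105 = 4×26 + 1
26 = 26×1 + 0
Since gcd(105, 551) = 1, back-substitute to write 1 as a combination:
1 = 105 − 4·26
1 = −4·551 + 21·105
So 105·21 ≡ 1 (mod 551).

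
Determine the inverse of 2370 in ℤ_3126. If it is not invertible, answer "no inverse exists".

no inverse exists

Euclidean algorithm on 3126, 2370:
3126 = 1·2370 + 756
2370 = 3·756 + 102
756 = 7·102 + 42
102 = 2·42 + 18
42 = 2·18 + 6
18 = 3·6 + 0
gcd(2370, 3126) = 6 ≠ 1, so 2370 has no multiplicative inverse modulo 3126.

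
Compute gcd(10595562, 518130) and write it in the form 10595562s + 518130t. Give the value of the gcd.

Repeated division:
10595562 = 20*518130 + 232962
518130 = 2*232962 + 52206
232962 = 4*52206 + 24138
52206 = 2*24138 + 3930
24138 = 6*3930 + 558
3930 = 7*558 + 24
558 = 23*24 + 6
24 = 4*6 + 0
gcd(10595562, 518130) = 6.
Back-substituting:
6 = 558 − 23·24
6 = −23·3930 + 162·558
6 = 162·24138 − 995·3930
6 = −995·52206 + 2152·24138
6 = 2152·232962 − 9603·52206
6 = −9603·518130 + 21358·232962
6 = 21358·10595562 − 436763·518130
So 6 = (21358)·10595562 + (-436763)·518130.

6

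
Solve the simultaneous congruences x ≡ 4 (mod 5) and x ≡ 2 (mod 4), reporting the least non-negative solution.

Write x = 4 + 5·k. Then 5·k ≡ 2 − 4 ≡ 2 (mod 4).
Need 5⁻¹ mod 4. Extended Euclid on (4, 1):
4 = 4×1 + 0
5⁻¹ ≡ 1 (mod 4), so k ≡ 1·2 ≡ 2 (mod 4).
x = 4 + 5·2 = 14.

14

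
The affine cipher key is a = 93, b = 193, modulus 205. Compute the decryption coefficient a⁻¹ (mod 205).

gcd(205, 93) by repeated division:
205 = 2×93 + 19
93 = 4×19 + 17
19 = 1×17 + 2
17 = 8×2 + 1
2 = 2×1 + 0
The gcd is 1. Working backward:
1 = 17 − 8·2
1 = −8·19 + 9·17
1 = 9·93 − 44·19
1 = −44·205 + 97·93
So 93·97 ≡ 1 (mod 205).

97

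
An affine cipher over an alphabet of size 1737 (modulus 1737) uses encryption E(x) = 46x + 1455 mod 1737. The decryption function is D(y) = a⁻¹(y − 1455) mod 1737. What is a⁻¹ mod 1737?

793

gcd(1737, 46) by repeated division:
1737 = 37*46 + 35
46 = 1*35 + 11
35 = 3*11 + 2
11 = 5*2 + 1
2 = 2*1 + 0
Since gcd(46, 1737) = 1, back-substitute to write 1 as a combination:
1 = 11 − 5·2
1 = −5·35 + 16·11
1 = 16·46 − 21·35
1 = −21·1737 + 793·46
So 46·793 ≡ 1 (mod 1737).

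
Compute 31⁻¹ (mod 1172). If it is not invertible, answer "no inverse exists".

gcd(1172, 31) by repeated division:
1172 = 37·31 + 25
31 = 1·25 + 6
25 = 4·6 + 1
6 = 6·1 + 0
Since gcd(31, 1172) = 1, back-substitute to write 1 as a combination:
1 = 25 − 4·6
1 = −4·31 + 5·25
1 = 5·1172 − 189·31
Hence 31⁻¹ ≡ -189 ≡ 983 (mod 1172).

983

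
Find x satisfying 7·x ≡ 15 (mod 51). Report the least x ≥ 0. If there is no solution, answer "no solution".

First find gcd(7, 51):
51 = 7·7 + 2
7 = 3·2 + 1
2 = 2·1 + 0
gcd = 1, so a unique solution mod 51 exists.
Back-substitute for the Bézout coefficients:
1 = 7 − 3·2
1 = −3·51 + 22·7
So 7·(22) ≡ 1 (mod 51), giving 7⁻¹ ≡ 22.
x ≡ 7⁻¹·15 ≡ 22·15 ≡ 24 (mod 51).

24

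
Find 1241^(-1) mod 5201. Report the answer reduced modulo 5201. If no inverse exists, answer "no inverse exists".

3994

Run Euclid on (5201, 1241):
5201 = 4×1241 + 237
1241 = 5×237 + 56
237 = 4×56 + 13
56 = 4×13 + 4
13 = 3×4 + 1
4 = 4×1 + 0
The gcd is 1. Working backward:
1 = 13 − 3·4
1 = −3·56 + 13·13
1 = 13·237 − 55·56
1 = −55·1241 + 288·237
1 = 288·5201 − 1207·1241
Thus 1241·(-1207) ≡ 1 (mod 5201); reducing, -1207 mod 5201 = 3994.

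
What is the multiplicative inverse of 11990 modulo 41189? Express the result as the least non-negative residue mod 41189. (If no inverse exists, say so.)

Run Euclid on (41189, 11990):
41189 = 3*11990 + 5219
11990 = 2*5219 + 1552
5219 = 3*1552 + 563
1552 = 2*563 + 426
563 = 1*426 + 137
426 = 3*137 + 15
137 = 9*15 + 2
15 = 7*2 + 1
2 = 2*1 + 0
Since gcd(11990, 41189) = 1, back-substitute to write 1 as a combination:
1 = 15 − 7·2
1 = −7·137 + 64·15
1 = 64·426 − 199·137
1 = −199·563 + 263·426
1 = 263·1552 − 725·563
1 = −725·5219 + 2438·1552
1 = 2438·11990 − 5601·5219
1 = −5601·41189 + 19241·11990
So 11990·19241 ≡ 1 (mod 41189).

19241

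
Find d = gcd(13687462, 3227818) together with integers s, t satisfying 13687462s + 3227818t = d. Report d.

2

Apply Euclid's algorithm to 13687462 and 3227818:
13687462 = 4×3227818 + 776190
3227818 = 4×776190 + 123058
776190 = 6×123058 + 37842
123058 = 3×37842 + 9532
37842 = 3×9532 + 9246
9532 = 1×9246 + 286
9246 = 32×286 + 94
286 = 3×94 + 4
94 = 23×4 + 2
4 = 2×2 + 0
gcd(13687462, 3227818) = 2.
Back-substituting:
2 = 94 − 23·4
2 = −23·286 + 70·94
2 = 70·9246 − 2263·286
2 = −2263·9532 + 2333·9246
2 = 2333·37842 − 9262·9532
2 = −9262·123058 + 30119·37842
2 = 30119·776190 − 189976·123058
2 = −189976·3227818 + 790023·776190
2 = 790023·13687462 − 3350068·3227818
So 2 = (790023)·13687462 + (-3350068)·3227818.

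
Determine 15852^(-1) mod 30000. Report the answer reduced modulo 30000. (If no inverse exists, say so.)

Euclidean algorithm on 30000, 15852:
30000 = 1×15852 + 14148
15852 = 1×14148 + 1704
14148 = 8×1704 + 516
1704 = 3×516 + 156
516 = 3×156 + 48
156 = 3×48 + 12
48 = 4×12 + 0
gcd(15852, 30000) = 12 ≠ 1, so 15852 has no multiplicative inverse modulo 30000.

no inverse exists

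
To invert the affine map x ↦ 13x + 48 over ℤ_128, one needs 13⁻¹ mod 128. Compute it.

Apply the Euclidean algorithm to 128 and 13:
128 = 9×13 + 11
13 = 1×11 + 2
11 = 5×2 + 1
2 = 2×1 + 0
gcd = 1, so the inverse exists. Back-substitute:
1 = 11 − 5·2
1 = −5·13 + 6·11
1 = 6·128 − 59·13
Thus 13·(-59) ≡ 1 (mod 128); reducing, -59 mod 128 = 69.

69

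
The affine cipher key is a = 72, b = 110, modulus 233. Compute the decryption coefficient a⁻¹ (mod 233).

178

Extended Euclidean algorithm:
233 = 3·72 + 17
72 = 4·17 + 4
17 = 4·4 + 1
4 = 4·1 + 0
Since gcd(72, 233) = 1, back-substitute to write 1 as a combination:
1 = 17 − 4·4
1 = −4·72 + 17·17
1 = 17·233 − 55·72
Thus 72·(-55) ≡ 1 (mod 233); reducing, -55 mod 233 = 178.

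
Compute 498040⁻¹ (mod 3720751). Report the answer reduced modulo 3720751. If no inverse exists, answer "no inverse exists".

Extended Euclidean algorithm:
3720751 = 7×498040 + 234471
498040 = 2×234471 + 29098
234471 = 8×29098 + 1687
29098 = 17×1687 + 419
1687 = 4×419 + 11
419 = 38×11 + 1
11 = 11×1 + 0
gcd = 1, so the inverse exists. Back-substitute:
1 = 419 − 38·11
1 = −38·1687 + 153·419
1 = 153·29098 − 2639·1687
1 = −2639·234471 + 21265·29098
1 = 21265·498040 − 45169·234471
1 = −45169·3720751 + 337448·498040
So 498040·337448 ≡ 1 (mod 3720751).

337448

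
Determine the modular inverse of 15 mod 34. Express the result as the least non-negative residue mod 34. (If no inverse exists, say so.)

25

gcd(34, 15) by repeated division:
34 = 2*15 + 4
15 = 3*4 + 3
4 = 1*3 + 1
3 = 3*1 + 0
The gcd is 1. Working backward:
1 = 4 − 3
1 = −15 + 4·4
1 = 4·34 − 9·15
Hence 15⁻¹ ≡ -9 ≡ 25 (mod 34).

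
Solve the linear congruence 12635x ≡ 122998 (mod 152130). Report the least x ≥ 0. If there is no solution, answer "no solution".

no solution

gcd(12635, 152130):
152130 = 12·12635 + 510
12635 = 24·510 + 395
510 = 1·395 + 115
395 = 3·115 + 50
115 = 2·50 + 15
50 = 3·15 + 5
15 = 3·5 + 0
gcd = 5, but 5 ∤ 122998, so the congruence has no solution.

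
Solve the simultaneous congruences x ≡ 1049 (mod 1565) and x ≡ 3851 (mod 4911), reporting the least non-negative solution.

Write x = 1049 + 1565·k. Then 1565·k ≡ 3851 − 1049 ≡ 2802 (mod 4911).
Need 1565⁻¹ mod 4911. Extended Euclid on (4911, 1565):
4911 = 3·1565 + 216
1565 = 7·216 + 53
216 = 4·53 + 4
53 = 13·4 + 1
4 = 4·1 + 0
Back-substitute:
1 = 53 − 13·4
1 = −13·216 + 53·53
1 = 53·1565 − 384·216
1 = −384·4911 + 1205·1565
1565⁻¹ ≡ 1205 (mod 4911), so k ≡ 1205·2802 ≡ 2553 (mod 4911).
x = 1049 + 1565·2553 = 3996494.

3996494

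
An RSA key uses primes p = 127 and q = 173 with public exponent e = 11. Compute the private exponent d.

φ(n) = (p−1)(q−1) = 126·172 = 21672.
Need d with 11·d ≡ 1 (mod 21672). Apply the extended Euclidean algorithm:
21672 = 1970·11 + 2
11 = 5·2 + 1
2 = 2·1 + 0
Back-substitute:
1 = 11 − 5·2
1 = −5·21672 + 9851·11
So 11·9851 ≡ 1 (mod 21672), hence d = 9851.

9851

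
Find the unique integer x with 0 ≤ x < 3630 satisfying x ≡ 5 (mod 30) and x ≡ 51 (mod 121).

1745

Write x = 5 + 30·k. Then 30·k ≡ 51 − 5 ≡ 46 (mod 121).
Need 30⁻¹ mod 121. Extended Euclid on (121, 30):
121 = 4×30 + 1
30 = 30×1 + 0
Back-substitute:
1 = 121 − 4·30
30⁻¹ ≡ 117 (mod 121), so k ≡ 117·46 ≡ 58 (mod 121).
x = 5 + 30·58 = 1745.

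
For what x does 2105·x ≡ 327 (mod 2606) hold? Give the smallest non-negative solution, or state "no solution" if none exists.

171

First find gcd(2105, 2606):
2606 = 1·2105 + 501
2105 = 4·501 + 101
501 = 4·101 + 97
101 = 1·97 + 4
97 = 24·4 + 1
4 = 4·1 + 0
gcd = 1, so a unique solution mod 2606 exists.
Back-substitute for the Bézout coefficients:
1 = 97 − 24·4
1 = −24·101 + 25·97
1 = 25·501 − 124·101
1 = −124·2105 + 521·501
1 = 521·2606 − 645·2105
So 2105·(-645) ≡ 1 (mod 2606), giving 2105⁻¹ ≡ 1961.
x ≡ 2105⁻¹·327 ≡ 1961·327 ≡ 171 (mod 2606).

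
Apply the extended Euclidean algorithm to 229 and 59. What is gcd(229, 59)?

Repeated division:
229 = 3·59 + 52
59 = 1·52 + 7
52 = 7·7 + 3
7 = 2·3 + 1
3 = 3·1 + 0
gcd(229, 59) = 1.
Back-substituting:
1 = 7 − 2·3
1 = −2·52 + 15·7
1 = 15·59 − 17·52
1 = −17·229 + 66·59
So 1 = (-17)·229 + (66)·59.

1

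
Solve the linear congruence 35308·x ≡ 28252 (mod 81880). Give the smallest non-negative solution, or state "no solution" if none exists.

2939

First find gcd(35308, 81880):
81880 = 2×35308 + 11264
35308 = 3×11264 + 1516
11264 = 7×1516 + 652
1516 = 2×652 + 212
652 = 3×212 + 16
212 = 13×16 + 4
16 = 4×4 + 0
gcd = 4 and 4 | 28252, so solutions exist. Divide through by 4: 8827x ≡ 7063 (mod 20470).
Now find 8827⁻¹ mod 20470:
20470 = 2×8827 + 2816
8827 = 3×2816 + 379
2816 = 7×379 + 163
379 = 2×163 + 53
163 = 3×53 + 4
53 = 13×4 + 1
4 = 4×1 + 0
Back-substitute:
1 = 53 − 13·4
1 = −13·163 + 40·53
1 = 40·379 − 93·163
1 = −93·2816 + 691·379
1 = 691·8827 − 2166·2816
1 = −2166·20470 + 5023·8827
So 8827⁻¹ ≡ 5023 (mod 20470).
Then x ≡ 5023·7063 ≡ 2939 (mod 20470); the smallest non-negative solution is x = 2939.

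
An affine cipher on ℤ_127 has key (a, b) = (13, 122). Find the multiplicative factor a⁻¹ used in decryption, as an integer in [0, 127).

88

Extended Euclidean algorithm:
127 = 9·13 + 10
13 = 1·10 + 3
10 = 3·3 + 1
3 = 3·1 + 0
Since gcd(13, 127) = 1, back-substitute to write 1 as a combination:
1 = 10 − 3·3
1 = −3·13 + 4·10
1 = 4·127 − 39·13
So 13·(-39) ≡ 1 (mod 127), and -39 ≡ 88 (mod 127).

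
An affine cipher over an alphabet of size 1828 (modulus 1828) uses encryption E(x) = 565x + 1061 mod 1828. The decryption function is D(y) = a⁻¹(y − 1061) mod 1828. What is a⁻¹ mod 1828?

gcd(1828, 565) by repeated division:
1828 = 3×565 + 133
565 = 4×133 + 33
133 = 4×33 + 1
33 = 33×1 + 0
The gcd is 1. Working backward:
1 = 133 − 4·33
1 = −4·565 + 17·133
1 = 17·1828 − 55·565
So 565·(-55) ≡ 1 (mod 1828), and -55 ≡ 1773 (mod 1828).

1773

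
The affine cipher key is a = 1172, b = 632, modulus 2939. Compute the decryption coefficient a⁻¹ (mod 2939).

gcd(2939, 1172) by repeated division:
2939 = 2*1172 + 595
1172 = 1*595 + 577
595 = 1*577 + 18
577 = 32*18 + 1
18 = 18*1 + 0
gcd = 1, so the inverse exists. Back-substitute:
1 = 577 − 32·18
1 = −32·595 + 33·577
1 = 33·1172 − 65·595
1 = −65·2939 + 163·1172
So 1172·163 ≡ 1 (mod 2939).

163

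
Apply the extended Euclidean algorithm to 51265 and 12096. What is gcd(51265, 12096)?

1

Euclidean algorithm:
51265 = 4*12096 + 2881
12096 = 4*2881 + 572
2881 = 5*572 + 21
572 = 27*21 + 5
21 = 4*5 + 1
5 = 5*1 + 0
gcd(51265, 12096) = 1.
Back-substituting:
1 = 21 − 4·5
1 = −4·572 + 109·21
1 = 109·2881 − 549·572
1 = −549·12096 + 2305·2881
1 = 2305·51265 − 9769·12096
So 1 = (2305)·51265 + (-9769)·12096.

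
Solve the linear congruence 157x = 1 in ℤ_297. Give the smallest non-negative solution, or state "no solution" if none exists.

70

First find gcd(157, 297):
297 = 1×157 + 140
157 = 1×140 + 17
140 = 8×17 + 4
17 = 4×4 + 1
4 = 4×1 + 0
gcd = 1, so a unique solution mod 297 exists.
Back-substitute for the Bézout coefficients:
1 = 17 − 4·4
1 = −4·140 + 33·17
1 = 33·157 − 37·140
1 = −37·297 + 70·157
So 157·(70) ≡ 1 (mod 297), giving 157⁻¹ ≡ 70.
x ≡ 157⁻¹·1 ≡ 70·1 ≡ 70 (mod 297).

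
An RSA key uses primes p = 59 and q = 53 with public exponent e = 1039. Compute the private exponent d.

2807

φ(n) = (p−1)(q−1) = 58·52 = 3016.
Need d with 1039·d ≡ 1 (mod 3016). Apply the extended Euclidean algorithm:
3016 = 2·1039 + 938
1039 = 1·938 + 101
938 = 9·101 + 29
101 = 3·29 + 14
29 = 2·14 + 1
14 = 14·1 + 0
Back-substitute:
1 = 29 − 2·14
1 = −2·101 + 7·29
1 = 7·938 − 65·101
1 = −65·1039 + 72·938
1 = 72·3016 − 209·1039
So 1039·(-209) ≡ 1 (mod 3016), hence d ≡ -209 ≡ 2807 (mod 3016).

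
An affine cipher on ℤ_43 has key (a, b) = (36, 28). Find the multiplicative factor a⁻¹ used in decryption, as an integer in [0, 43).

Run Euclid on (43, 36):
43 = 1·36 + 7
36 = 5·7 + 1
7 = 7·1 + 0
The gcd is 1. Working backward:
1 = 36 − 5·7
1 = −5·43 + 6·36
So 36·6 ≡ 1 (mod 43).

6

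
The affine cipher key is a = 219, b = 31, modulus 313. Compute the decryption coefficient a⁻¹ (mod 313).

303

Run Euclid on (313, 219):
313 = 1*219 + 94
219 = 2*94 + 31
94 = 3*31 + 1
31 = 31*1 + 0
Since gcd(219, 313) = 1, back-substitute to write 1 as a combination:
1 = 94 − 3·31
1 = −3·219 + 7·94
1 = 7·313 − 10·219
So 219·(-10) ≡ 1 (mod 313), and -10 ≡ 303 (mod 313).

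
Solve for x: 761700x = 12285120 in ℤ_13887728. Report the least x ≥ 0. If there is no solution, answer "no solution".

602784

First find gcd(761700, 13887728):
13887728 = 18·761700 + 177128
761700 = 4·177128 + 53188
177128 = 3·53188 + 17564
53188 = 3·17564 + 496
17564 = 35·496 + 204
496 = 2·204 + 88
204 = 2·88 + 28
88 = 3·28 + 4
28 = 7·4 + 0
gcd = 4 and 4 | 12285120, so solutions exist. Divide through by 4: 190425x ≡ 3071280 (mod 3471932).
Now find 190425⁻¹ mod 3471932:
3471932 = 18*190425 + 44282
190425 = 4*44282 + 13297
44282 = 3*13297 + 4391
13297 = 3*4391 + 124
4391 = 35*124 + 51
124 = 2*51 + 22
51 = 2*22 + 7
22 = 3*7 + 1
7 = 7*1 + 0
Back-substitute:
1 = 22 − 3·7
1 = −3·51 + 7·22
1 = 7·124 − 17·51
1 = −17·4391 + 602·124
1 = 602·13297 − 1823·4391
1 = −1823·44282 + 6071·13297
1 = 6071·190425 − 26107·44282
1 = −26107·3471932 + 475997·190425
So 190425⁻¹ ≡ 475997 (mod 3471932).
Then x ≡ 475997·3071280 ≡ 602784 (mod 3471932); the smallest non-negative solution is x = 602784.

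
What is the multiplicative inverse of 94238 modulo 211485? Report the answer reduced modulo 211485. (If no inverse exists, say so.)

Extended Euclidean algorithm:
211485 = 2*94238 + 23009
94238 = 4*23009 + 2202
23009 = 10*2202 + 989
2202 = 2*989 + 224
989 = 4*224 + 93
224 = 2*93 + 38
93 = 2*38 + 17
38 = 2*17 + 4
17 = 4*4 + 1
4 = 4*1 + 0
Since gcd(94238, 211485) = 1, back-substitute to write 1 as a combination:
1 = 17 − 4·4
1 = −4·38 + 9·17
1 = 9·93 − 22·38
1 = −22·224 + 53·93
1 = 53·989 − 234·224
1 = −234·2202 + 521·989
1 = 521·23009 − 5444·2202
1 = −5444·94238 + 22297·23009
1 = 22297·211485 − 50038·94238
Hence 94238⁻¹ ≡ -50038 ≡ 161447 (mod 211485).

161447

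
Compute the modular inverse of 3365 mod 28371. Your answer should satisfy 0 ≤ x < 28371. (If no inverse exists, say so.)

6863

gcd(28371, 3365) by repeated division:
28371 = 8*3365 + 1451
3365 = 2*1451 + 463
1451 = 3*463 + 62
463 = 7*62 + 29
62 = 2*29 + 4
29 = 7*4 + 1
4 = 4*1 + 0
The gcd is 1. Working backward:
1 = 29 − 7·4
1 = −7·62 + 15·29
1 = 15·463 − 112·62
1 = −112·1451 + 351·463
1 = 351·3365 − 814·1451
1 = −814·28371 + 6863·3365
So 3365·6863 ≡ 1 (mod 28371).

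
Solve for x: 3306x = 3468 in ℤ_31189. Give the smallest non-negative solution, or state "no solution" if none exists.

22756

First find gcd(3306, 31189):
31189 = 9·3306 + 1435
3306 = 2·1435 + 436
1435 = 3·436 + 127
436 = 3·127 + 55
127 = 2·55 + 17
55 = 3·17 + 4
17 = 4·4 + 1
4 = 4·1 + 0
gcd = 1, so a unique solution mod 31189 exists.
Back-substitute for the Bézout coefficients:
1 = 17 − 4·4
1 = −4·55 + 13·17
1 = 13·127 − 30·55
1 = −30·436 + 103·127
1 = 103·1435 − 339·436
1 = −339·3306 + 781·1435
1 = 781·31189 − 7368·3306
So 3306·(-7368) ≡ 1 (mod 31189), giving 3306⁻¹ ≡ 23821.
x ≡ 3306⁻¹·3468 ≡ 23821·3468 ≡ 22756 (mod 31189).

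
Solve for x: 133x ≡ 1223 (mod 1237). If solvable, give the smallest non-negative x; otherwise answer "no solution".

First find gcd(133, 1237):
1237 = 9×133 + 40
133 = 3×40 + 13
40 = 3×13 + 1
13 = 13×1 + 0
gcd = 1, so a unique solution mod 1237 exists.
Back-substitute for the Bézout coefficients:
1 = 40 − 3·13
1 = −3·133 + 10·40
1 = 10·1237 − 93·133
So 133·(-93) ≡ 1 (mod 1237), giving 133⁻¹ ≡ 1144.
x ≡ 133⁻¹·1223 ≡ 1144·1223 ≡ 65 (mod 1237).

65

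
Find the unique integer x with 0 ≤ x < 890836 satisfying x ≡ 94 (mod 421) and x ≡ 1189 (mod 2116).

843357

Write x = 94 + 421·k. Then 421·k ≡ 1189 − 94 ≡ 1095 (mod 2116).
Need 421⁻¹ mod 2116. Extended Euclid on (2116, 421):
2116 = 5*421 + 11
421 = 38*11 + 3
11 = 3*3 + 2
3 = 1*2 + 1
2 = 2*1 + 0
Back-substitute:
1 = 3 − 2
1 = −11 + 4·3
1 = 4·421 − 153·11
1 = −153·2116 + 769·421
421⁻¹ ≡ 769 (mod 2116), so k ≡ 769·1095 ≡ 2003 (mod 2116).
x = 94 + 421·2003 = 843357.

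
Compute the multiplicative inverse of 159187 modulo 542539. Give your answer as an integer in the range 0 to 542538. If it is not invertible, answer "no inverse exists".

14904

Run Euclid on (542539, 159187):
542539 = 3·159187 + 64978
159187 = 2·64978 + 29231
64978 = 2·29231 + 6516
29231 = 4·6516 + 3167
6516 = 2·3167 + 182
3167 = 17·182 + 73
182 = 2·73 + 36
73 = 2·36 + 1
36 = 36·1 + 0
The gcd is 1. Working backward:
1 = 73 − 2·36
1 = −2·182 + 5·73
1 = 5·3167 − 87·182
1 = −87·6516 + 179·3167
1 = 179·29231 − 803·6516
1 = −803·64978 + 1785·29231
1 = 1785·159187 − 4373·64978
1 = −4373·542539 + 14904·159187
So 159187·14904 ≡ 1 (mod 542539).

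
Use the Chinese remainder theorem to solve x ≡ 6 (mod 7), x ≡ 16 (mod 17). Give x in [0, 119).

118

Write x = 6 + 7·k. Then 7·k ≡ 16 − 6 ≡ 10 (mod 17).
Need 7⁻¹ mod 17. Extended Euclid on (17, 7):
17 = 2×7 + 3
7 = 2×3 + 1
3 = 3×1 + 0
Back-substitute:
1 = 7 − 2·3
1 = −2·17 + 5·7
7⁻¹ ≡ 5 (mod 17), so k ≡ 5·10 ≡ 16 (mod 17).
x = 6 + 7·16 = 118.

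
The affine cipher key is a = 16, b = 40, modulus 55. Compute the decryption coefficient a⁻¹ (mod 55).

31

Extended Euclidean algorithm:
55 = 3·16 + 7
16 = 2·7 + 2
7 = 3·2 + 1
2 = 2·1 + 0
gcd = 1, so the inverse exists. Back-substitute:
1 = 7 − 3·2
1 = −3·16 + 7·7
1 = 7·55 − 24·16
Hence 16⁻¹ ≡ -24 ≡ 31 (mod 55).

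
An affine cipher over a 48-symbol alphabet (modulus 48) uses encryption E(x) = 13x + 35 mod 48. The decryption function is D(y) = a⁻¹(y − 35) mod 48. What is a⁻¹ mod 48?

Extended Euclidean algorithm:
48 = 3·13 + 9
13 = 1·9 + 4
9 = 2·4 + 1
4 = 4·1 + 0
The gcd is 1. Working backward:
1 = 9 − 2·4
1 = −2·13 + 3·9
1 = 3·48 − 11·13
Hence 13⁻¹ ≡ -11 ≡ 37 (mod 48).

37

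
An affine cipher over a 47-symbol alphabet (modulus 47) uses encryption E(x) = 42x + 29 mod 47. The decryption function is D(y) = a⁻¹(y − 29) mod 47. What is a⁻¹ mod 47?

Apply the Euclidean algorithm to 47 and 42:
47 = 1×42 + 5
42 = 8×5 + 2
5 = 2×2 + 1
2 = 2×1 + 0
The gcd is 1. Working backward:
1 = 5 − 2·2
1 = −2·42 + 17·5
1 = 17·47 − 19·42
Hence 42⁻¹ ≡ -19 ≡ 28 (mod 47).

28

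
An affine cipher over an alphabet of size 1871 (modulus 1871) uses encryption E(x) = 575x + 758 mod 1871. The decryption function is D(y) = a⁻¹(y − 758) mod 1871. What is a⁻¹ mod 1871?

Apply the Euclidean algorithm to 1871 and 575:
1871 = 3·575 + 146
575 = 3·146 + 137
146 = 1·137 + 9
137 = 15·9 + 2
9 = 4·2 + 1
2 = 2·1 + 0
Since gcd(575, 1871) = 1, back-substitute to write 1 as a combination:
1 = 9 − 4·2
1 = −4·137 + 61·9
1 = 61·146 − 65·137
1 = −65·575 + 256·146
1 = 256·1871 − 833·575
Hence 575⁻¹ ≡ -833 ≡ 1038 (mod 1871).

1038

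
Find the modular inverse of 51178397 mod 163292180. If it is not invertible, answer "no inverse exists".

gcd(163292180, 51178397) by repeated division:
163292180 = 3×51178397 + 9756989
51178397 = 5×9756989 + 2393452
9756989 = 4×2393452 + 183181
2393452 = 13×183181 + 12099
183181 = 15×12099 + 1696
12099 = 7×1696 + 227
1696 = 7×227 + 107
227 = 2×107 + 13
107 = 8×13 + 3
13 = 4×3 + 1
3 = 3×1 + 0
gcd = 1, so the inverse exists. Back-substitute:
1 = 13 − 4·3
1 = −4·107 + 33·13
1 = 33·227 − 70·107
1 = −70·1696 + 523·227
1 = 523·12099 − 3731·1696
1 = −3731·183181 + 56488·12099
1 = 56488·2393452 − 738075·183181
1 = −738075·9756989 + 3008788·2393452
1 = 3008788·51178397 − 15782015·9756989
1 = −15782015·163292180 + 50354833·51178397
So 51178397·50354833 ≡ 1 (mod 163292180).

50354833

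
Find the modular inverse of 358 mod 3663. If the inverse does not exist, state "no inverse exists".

Run Euclid on (3663, 358):
3663 = 10·358 + 83
358 = 4·83 + 26
83 = 3·26 + 5
26 = 5·5 + 1
5 = 5·1 + 0
Since gcd(358, 3663) = 1, back-substitute to write 1 as a combination:
1 = 26 − 5·5
1 = −5·83 + 16·26
1 = 16·358 − 69·83
1 = −69·3663 + 706·358
So 358·706 ≡ 1 (mod 3663).

706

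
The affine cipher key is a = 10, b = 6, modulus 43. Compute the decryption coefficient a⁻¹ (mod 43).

13

gcd(43, 10) by repeated division:
43 = 4×10 + 3
10 = 3×3 + 1
3 = 3×1 + 0
Since gcd(10, 43) = 1, back-substitute to write 1 as a combination:
1 = 10 − 3·3
1 = −3·43 + 13·10
So 10·13 ≡ 1 (mod 43).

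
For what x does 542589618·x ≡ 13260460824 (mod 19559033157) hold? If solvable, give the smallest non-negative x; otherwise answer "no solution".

1838715966

First find gcd(542589618, 19559033157):
19559033157 = 36*542589618 + 25806909
542589618 = 21*25806909 + 644529
25806909 = 40*644529 + 25749
644529 = 25*25749 + 804
25749 = 32*804 + 21
804 = 38*21 + 6
21 = 3*6 + 3
6 = 2*3 + 0
gcd = 3 and 3 | 13260460824, so solutions exist. Divide through by 3: 180863206x ≡ 4420153608 (mod 6519677719).
Now find 180863206⁻¹ mod 6519677719:
6519677719 = 36*180863206 + 8602303
180863206 = 21*8602303 + 214843
8602303 = 40*214843 + 8583
214843 = 25*8583 + 268
8583 = 32*268 + 7
268 = 38*7 + 2
7 = 3*2 + 1
2 = 2*1 + 0
Back-substitute:
1 = 7 − 3·2
1 = −3·268 + 115·7
1 = 115·8583 − 3683·268
1 = −3683·214843 + 92190·8583
1 = 92190·8602303 − 3691283·214843
1 = −3691283·180863206 + 77609133·8602303
1 = 77609133·6519677719 − 2797620071·180863206
So 180863206·(-2797620071) ≡ 1 (mod 6519677719), i.e. 180863206⁻¹ ≡ 3722057648.
Then x ≡ 3722057648·4420153608 ≡ 1838715966 (mod 6519677719); the smallest non-negative solution is x = 1838715966.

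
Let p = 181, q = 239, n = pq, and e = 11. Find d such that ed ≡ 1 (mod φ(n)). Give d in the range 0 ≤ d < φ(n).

φ(n) = (p−1)(q−1) = 180·238 = 42840.
Need d with 11·d ≡ 1 (mod 42840). Apply the extended Euclidean algorithm:
42840 = 3894·11 + 6
11 = 1·6 + 5
6 = 1·5 + 1
5 = 5·1 + 0
Back-substitute:
1 = 6 − 5
1 = −11 + 2·6
1 = 2·42840 − 7789·11
So 11·(-7789) ≡ 1 (mod 42840), hence d ≡ -7789 ≡ 35051 (mod 42840).

35051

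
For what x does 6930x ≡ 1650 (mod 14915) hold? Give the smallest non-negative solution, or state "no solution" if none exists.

2273

First find gcd(6930, 14915):
14915 = 2×6930 + 1055
6930 = 6×1055 + 600
1055 = 1×600 + 455
600 = 1×455 + 145
455 = 3×145 + 20
145 = 7×20 + 5
20 = 4×5 + 0
gcd = 5 and 5 | 1650, so solutions exist. Divide through by 5: 1386x ≡ 330 (mod 2983).
Now find 1386⁻¹ mod 2983:
2983 = 2×1386 + 211
1386 = 6×211 + 120
211 = 1×120 + 91
120 = 1×91 + 29
91 = 3×29 + 4
29 = 7×4 + 1
4 = 4×1 + 0
Back-substitute:
1 = 29 − 7·4
1 = −7·91 + 22·29
1 = 22·120 − 29·91
1 = −29·211 + 51·120
1 = 51·1386 − 335·211
1 = −335·2983 + 721·1386
So 1386⁻¹ ≡ 721 (mod 2983).
Then x ≡ 721·330 ≡ 2273 (mod 2983); the smallest non-negative solution is x = 2273.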